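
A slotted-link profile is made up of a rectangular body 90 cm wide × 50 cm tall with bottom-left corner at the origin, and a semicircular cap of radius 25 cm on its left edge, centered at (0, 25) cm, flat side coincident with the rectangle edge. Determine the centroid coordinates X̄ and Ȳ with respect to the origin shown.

X̄ = 35.04 cm, Ȳ = 25.00 cm

Part | A | x̄ᵢ | ȳᵢ | A·x̄ᵢ | A·ȳᵢ
rectangular body | 4500.00 | 45.00 | 25.00 | 202500.00 | 112500.00
semicircular end | 981.75 | -10.61 | 25.00 | -10416.67 | 24543.69
Σ | 5481.75 |  |  | 192083.33 | 137043.69
X̄ = 192083.33 / 5481.75 = 35.04 cm
Ȳ = 137043.69 / 5481.75 = 25.00 cm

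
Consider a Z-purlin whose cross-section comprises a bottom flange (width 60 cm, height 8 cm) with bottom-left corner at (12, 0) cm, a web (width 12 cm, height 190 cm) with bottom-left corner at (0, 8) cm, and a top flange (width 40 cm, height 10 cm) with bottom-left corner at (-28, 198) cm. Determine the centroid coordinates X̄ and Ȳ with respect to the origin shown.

X̄ = 9.70 cm, Ȳ = 100.62 cm

bottom flange: A = 60 × 8 = 480.00, centroid at (42.00, 4.00).
web: A = 12 × 190 = 2280.00, centroid at (6.00, 103.00).
top flange: A = 40 × 10 = 400.00, centroid at (-8.00, 203.00).
ΣA = 3160.00 cm²
ΣAX̄ = (480.00)(42.00) + (2280.00)(6.00) + (400.00)(-8.00) = 30640.00 cm³
ΣAȲ = (480.00)(4.00) + (2280.00)(103.00) + (400.00)(203.00) = 317960.00 cm³
X̄ = 30640.00 / 3160.00 = 9.70 cm
Ȳ = 317960.00 / 3160.00 = 100.62 cm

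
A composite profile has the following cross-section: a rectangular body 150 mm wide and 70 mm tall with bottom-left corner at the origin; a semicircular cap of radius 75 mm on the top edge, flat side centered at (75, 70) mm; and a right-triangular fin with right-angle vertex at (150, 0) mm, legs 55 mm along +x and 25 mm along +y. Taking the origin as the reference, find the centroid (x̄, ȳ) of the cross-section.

rectangular body: A = 150 × 70 = 10500.00, centroid at (75.00, 35.00).
semicircular top: A = ½π·75² = 8835.73, centroid at (75.00, 101.83).
triangular fin: A = ½·55·25 = 687.50, centroid at (168.33, 8.33).
ΣA = 20023.23 mm²
ΣAx̄ = (10500.00)(75.00) + (8835.73)(75.00) + (687.50)(168.33) = 1565908.87 mm³
ΣAȳ = (10500.00)(35.00) + (8835.73)(101.83) + (687.50)(8.33) = 1272980.22 mm³
x̄ = 1565908.87 / 20023.23 = 78.20 mm
ȳ = 1272980.22 / 20023.23 = 63.58 mm

x̄ = 78.20 mm, ȳ = 63.58 mm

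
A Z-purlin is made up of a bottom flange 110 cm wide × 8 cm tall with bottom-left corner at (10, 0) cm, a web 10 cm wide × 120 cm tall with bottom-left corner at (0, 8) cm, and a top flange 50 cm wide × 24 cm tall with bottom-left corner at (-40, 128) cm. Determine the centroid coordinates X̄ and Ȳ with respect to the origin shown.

X̄ = 13.78 cm, Ȳ = 77.17 cm

bottom flange: A = 110 × 8 = 880.00, centroid at (65.00, 4.00).
web: A = 10 × 120 = 1200.00, centroid at (5.00, 68.00).
top flange: A = 50 × 24 = 1200.00, centroid at (-15.00, 140.00).
ΣA = 3280.00 cm², ΣAX̄ = 45200.00 cm³, ΣAȲ = 253120.00 cm³.
X̄ = 45200.00/3280.00 = 13.78 cm; Ȳ = 253120.00/3280.00 = 77.17 cm.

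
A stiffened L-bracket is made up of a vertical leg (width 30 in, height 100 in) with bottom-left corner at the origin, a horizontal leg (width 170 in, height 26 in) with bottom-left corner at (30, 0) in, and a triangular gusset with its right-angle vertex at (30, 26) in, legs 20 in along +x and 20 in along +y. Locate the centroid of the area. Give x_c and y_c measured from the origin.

x_c = 73.57 in, y_c = 28.08 in

vertical leg: A = 30 × 100 = 3000.00, centroid at (15.00, 50.00).
horizontal leg: A = 170 × 26 = 4420.00, centroid at (115.00, 13.00).
gusset: A = ½·20·20 = 200.00, centroid at (36.67, 32.67).
ΣA = 7620.00 in², ΣAx_c = 560633.33 in³, ΣAy_c = 213993.33 in³.
x_c = 560633.33/7620.00 = 73.57 in; y_c = 213993.33/7620.00 = 28.08 in.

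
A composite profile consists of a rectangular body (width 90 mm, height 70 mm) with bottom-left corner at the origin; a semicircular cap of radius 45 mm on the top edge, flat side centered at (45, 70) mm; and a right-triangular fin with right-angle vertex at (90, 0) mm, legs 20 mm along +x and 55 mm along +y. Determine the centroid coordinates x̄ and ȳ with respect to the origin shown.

x̄ = 47.83 mm, ȳ = 51.24 mm

rectangular body: A = 90 × 70 = 6300.00, centroid at (45.00, 35.00).
semicircular top: A = ½π·45² = 3180.86, centroid at (45.00, 89.10).
triangular fin: A = ½·20·55 = 550.00, centroid at (96.67, 18.33).
ΣA = 10030.86 mm²
ΣAx̄ = (6300.00)(45.00) + (3180.86)(45.00) + (550.00)(96.67) = 479805.48 mm³
ΣAȳ = (6300.00)(35.00) + (3180.86)(89.10) + (550.00)(18.33) = 513993.71 mm³
x̄ = 479805.48 / 10030.86 = 47.83 mm
ȳ = 513993.71 / 10030.86 = 51.24 mm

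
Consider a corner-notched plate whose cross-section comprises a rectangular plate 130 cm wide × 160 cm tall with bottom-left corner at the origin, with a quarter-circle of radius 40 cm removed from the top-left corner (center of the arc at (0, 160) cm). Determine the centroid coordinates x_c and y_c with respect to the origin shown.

Part | A | x̄ᵢ | ȳᵢ | A·x̄ᵢ | A·ȳᵢ
plate | 20800.00 | 65.00 | 80.00 | 1352000.00 | 1664000.00
removed quarter-circle | -1256.64 | 16.98 | 143.02 | -21333.33 | -179728.60
Σ | 19543.36 |  |  | 1330666.67 | 1484271.40
x_c = 1330666.67 / 19543.36 = 68.09 cm
y_c = 1484271.40 / 19543.36 = 75.95 cm

x_c = 68.09 cm, y_c = 75.95 cm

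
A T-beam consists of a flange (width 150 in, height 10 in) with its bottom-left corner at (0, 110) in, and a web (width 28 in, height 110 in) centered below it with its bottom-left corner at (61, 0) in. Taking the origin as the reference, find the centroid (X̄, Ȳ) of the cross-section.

X̄ = 75.00 in, Ȳ = 74.65 in

Part | A | x̄ᵢ | ȳᵢ | A·x̄ᵢ | A·ȳᵢ
web | 3080.00 | 75.00 | 55.00 | 231000.00 | 169400.00
flange | 1500.00 | 75.00 | 115.00 | 112500.00 | 172500.00
Σ | 4580.00 |  |  | 343500.00 | 341900.00
X̄ = 343500.00 / 4580.00 = 75.00 in
Ȳ = 341900.00 / 4580.00 = 74.65 in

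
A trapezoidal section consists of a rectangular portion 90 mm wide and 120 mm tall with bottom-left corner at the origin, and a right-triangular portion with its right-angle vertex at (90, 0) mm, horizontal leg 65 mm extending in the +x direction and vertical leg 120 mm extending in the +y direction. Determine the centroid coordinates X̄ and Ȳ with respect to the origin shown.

X̄ = 62.69 mm, Ȳ = 54.69 mm

rectangular portion: A = 90 × 120 = 10800.00, centroid at (45.00, 60.00).
triangular portion: A = ½·65·120 = 3900.00, centroid at (111.67, 40.00).
ΣA = 14700.00 mm²
ΣAX̄ = (10800.00)(45.00) + (3900.00)(111.67) = 921500.00 mm³
ΣAȲ = (10800.00)(60.00) + (3900.00)(40.00) = 804000.00 mm³
X̄ = 921500.00 / 14700.00 = 62.69 mm
Ȳ = 804000.00 / 14700.00 = 54.69 mm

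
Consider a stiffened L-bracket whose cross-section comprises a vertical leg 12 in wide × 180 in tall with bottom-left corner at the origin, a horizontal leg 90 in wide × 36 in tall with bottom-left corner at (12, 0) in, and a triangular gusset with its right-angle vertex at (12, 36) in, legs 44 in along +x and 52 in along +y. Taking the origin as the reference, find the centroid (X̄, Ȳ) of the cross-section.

X̄ = 34.86 in, Ȳ = 47.94 in

vertical leg: A = 12 × 180 = 2160.00, centroid at (6.00, 90.00).
horizontal leg: A = 90 × 36 = 3240.00, centroid at (57.00, 18.00).
gusset: A = ½·44·52 = 1144.00, centroid at (26.67, 53.33).
ΣA = 6544.00 in²
ΣAX̄ = (2160.00)(6.00) + (3240.00)(57.00) + (1144.00)(26.67) = 228146.67 in³
ΣAȲ = (2160.00)(90.00) + (3240.00)(18.00) + (1144.00)(53.33) = 313733.33 in³
X̄ = 228146.67 / 6544.00 = 34.86 in
Ȳ = 313733.33 / 6544.00 = 47.94 in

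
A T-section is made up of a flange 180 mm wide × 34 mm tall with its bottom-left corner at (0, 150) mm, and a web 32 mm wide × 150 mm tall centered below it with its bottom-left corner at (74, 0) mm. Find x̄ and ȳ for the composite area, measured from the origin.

web: A = 32 × 150 = 4800.00, centroid at (90.00, 75.00).
flange: A = 180 × 34 = 6120.00, centroid at (90.00, 167.00).
ΣA = 10920.00 mm², ΣAx̄ = 982800.00 mm³, ΣAȳ = 1382040.00 mm³.
x̄ = 982800.00/10920.00 = 90.00 mm; ȳ = 1382040.00/10920.00 = 126.56 mm.

x̄ = 90.00 mm, ȳ = 126.56 mm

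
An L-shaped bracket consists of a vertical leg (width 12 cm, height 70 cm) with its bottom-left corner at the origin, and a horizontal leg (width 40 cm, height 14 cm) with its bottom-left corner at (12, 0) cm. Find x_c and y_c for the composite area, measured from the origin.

vertical leg: A = 12 × 70 = 840.00, centroid at (6.00, 35.00).
horizontal leg: A = 40 × 14 = 560.00, centroid at (32.00, 7.00).
ΣA = 1400.00 cm²
ΣAx_c = (840.00)(6.00) + (560.00)(32.00) = 22960.00 cm³
ΣAy_c = (840.00)(35.00) + (560.00)(7.00) = 33320.00 cm³
x_c = 22960.00 / 1400.00 = 16.40 cm
y_c = 33320.00 / 1400.00 = 23.80 cm

x_c = 16.40 cm, y_c = 23.80 cm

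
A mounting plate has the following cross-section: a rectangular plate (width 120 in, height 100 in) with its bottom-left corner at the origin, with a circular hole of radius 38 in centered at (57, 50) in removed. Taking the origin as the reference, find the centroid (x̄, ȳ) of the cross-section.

plate: A = 120 × 100 = 12000.00, centroid at (60.00, 50.00).
hole: A = −π·38² = -4536.46, centroid at (57.00, 50.00).
ΣA = 7463.54 in²
ΣAx̄ = (12000.00)(60.00) + (-4536.46)(57.00) = 461421.79 in³
ΣAȳ = (12000.00)(50.00) + (-4536.46)(50.00) = 373177.01 in³
x̄ = 461421.79 / 7463.54 = 61.82 in
ȳ = 373177.01 / 7463.54 = 50.00 in

x̄ = 61.82 in, ȳ = 50.00 in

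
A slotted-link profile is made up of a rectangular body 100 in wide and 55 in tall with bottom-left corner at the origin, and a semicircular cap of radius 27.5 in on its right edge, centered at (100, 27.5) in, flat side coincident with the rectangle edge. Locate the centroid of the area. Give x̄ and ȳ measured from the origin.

rectangular body: A = 100 × 55 = 5500.00, centroid at (50.00, 27.50).
semicircular end: A = ½π·27.5² = 1187.91, centroid at (111.67, 27.50).
ΣA = 6687.91 in², ΣAx̄ = 407656.06 in³, ΣAȳ = 183917.65 in³.
x̄ = 407656.06/6687.91 = 60.95 in; ȳ = 183917.65/6687.91 = 27.50 in.

x̄ = 60.95 in, ȳ = 27.50 in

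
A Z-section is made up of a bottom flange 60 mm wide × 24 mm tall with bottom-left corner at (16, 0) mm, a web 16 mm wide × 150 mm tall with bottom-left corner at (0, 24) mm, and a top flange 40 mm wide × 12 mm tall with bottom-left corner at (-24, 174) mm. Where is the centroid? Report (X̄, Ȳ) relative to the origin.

bottom flange: A = 60 × 24 = 1440.00, centroid at (46.00, 12.00).
web: A = 16 × 150 = 2400.00, centroid at (8.00, 99.00).
top flange: A = 40 × 12 = 480.00, centroid at (-4.00, 180.00).
ΣA = 4320.00 mm²
ΣAX̄ = (1440.00)(46.00) + (2400.00)(8.00) + (480.00)(-4.00) = 83520.00 mm³
ΣAȲ = (1440.00)(12.00) + (2400.00)(99.00) + (480.00)(180.00) = 341280.00 mm³
X̄ = 83520.00 / 4320.00 = 19.33 mm
Ȳ = 341280.00 / 4320.00 = 79.00 mm

X̄ = 19.33 mm, Ȳ = 79.00 mm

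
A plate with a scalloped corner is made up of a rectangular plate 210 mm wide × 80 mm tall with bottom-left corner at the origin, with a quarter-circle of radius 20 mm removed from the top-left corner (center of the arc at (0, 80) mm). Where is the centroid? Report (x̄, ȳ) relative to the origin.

plate: A = 210 × 80 = 16800.00, centroid at (105.00, 40.00).
removed quarter-circle: A = −¼π·20² = -314.16, centroid at (8.49, 71.51).
ΣA = 16485.84 mm²
ΣAx̄ = (16800.00)(105.00) + (-314.16)(8.49) = 1761333.33 mm³
ΣAȳ = (16800.00)(40.00) + (-314.16)(71.51) = 649533.93 mm³
x̄ = 1761333.33 / 16485.84 = 106.84 mm
ȳ = 649533.93 / 16485.84 = 39.40 mm

x̄ = 106.84 mm, ȳ = 39.40 mm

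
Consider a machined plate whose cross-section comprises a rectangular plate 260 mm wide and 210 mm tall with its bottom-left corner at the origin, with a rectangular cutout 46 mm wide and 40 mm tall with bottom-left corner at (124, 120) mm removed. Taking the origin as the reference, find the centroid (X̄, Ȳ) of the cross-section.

X̄ = 129.41 mm, Ȳ = 103.78 mm

plate: A = 260 × 210 = 54600.00, centroid at (130.00, 105.00).
hole: A = −(46 × 40) = -1840.00, centroid at (147.00, 140.00).
ΣA = 52760.00 mm², ΣAX̄ = 6827520.00 mm³, ΣAȲ = 5475400.00 mm³.
X̄ = 6827520.00/52760.00 = 129.41 mm; Ȳ = 5475400.00/52760.00 = 103.78 mm.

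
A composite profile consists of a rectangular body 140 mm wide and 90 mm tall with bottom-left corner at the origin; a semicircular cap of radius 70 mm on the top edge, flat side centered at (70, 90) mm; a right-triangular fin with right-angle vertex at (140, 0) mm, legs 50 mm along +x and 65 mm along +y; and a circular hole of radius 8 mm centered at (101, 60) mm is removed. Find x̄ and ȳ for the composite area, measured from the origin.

rectangular body: A = 140 × 90 = 12600.00, centroid at (70.00, 45.00).
semicircular top: A = ½π·70² = 7696.90, centroid at (70.00, 119.71).
triangular fin: A = ½·50·65 = 1625.00, centroid at (156.67, 21.67).
hole: A = −π·8² = -201.06, centroid at (101.00, 60.00).
ΣA = 21720.84 mm²
ΣAx̄ = (12600.00)(70.00) + (7696.90)(70.00) + (1625.00)(156.67) + (-201.06)(101.00) = 1655059.22 mm³
ΣAȳ = (12600.00)(45.00) + (7696.90)(119.71) + (1625.00)(21.67) + (-201.06)(60.00) = 1511532.46 mm³
x̄ = 1655059.22 / 21720.84 = 76.20 mm
ȳ = 1511532.46 / 21720.84 = 69.59 mm

x̄ = 76.20 mm, ȳ = 69.59 mm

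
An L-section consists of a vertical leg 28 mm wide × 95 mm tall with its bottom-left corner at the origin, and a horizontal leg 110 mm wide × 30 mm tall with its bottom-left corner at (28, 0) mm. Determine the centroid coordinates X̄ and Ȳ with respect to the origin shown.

X̄ = 52.20 mm, Ȳ = 29.51 mm

vertical leg: A = 28 × 95 = 2660.00, centroid at (14.00, 47.50).
horizontal leg: A = 110 × 30 = 3300.00, centroid at (83.00, 15.00).
ΣA = 5960.00 mm², ΣAX̄ = 311140.00 mm³, ΣAȲ = 175850.00 mm³.
X̄ = 311140.00/5960.00 = 52.20 mm; Ȳ = 175850.00/5960.00 = 29.51 mm.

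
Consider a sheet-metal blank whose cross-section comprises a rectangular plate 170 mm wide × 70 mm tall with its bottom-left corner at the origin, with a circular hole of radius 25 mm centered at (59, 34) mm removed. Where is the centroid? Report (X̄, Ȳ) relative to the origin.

X̄ = 90.14 mm, Ȳ = 35.20 mm

Part | A | x̄ᵢ | ȳᵢ | A·x̄ᵢ | A·ȳᵢ
plate | 11900.00 | 85.00 | 35.00 | 1011500.00 | 416500.00
hole | -1963.50 | 59.00 | 34.00 | -115846.23 | -66758.84
Σ | 9936.50 |  |  | 895653.77 | 349741.16
X̄ = 895653.77 / 9936.50 = 90.14 mm
Ȳ = 349741.16 / 9936.50 = 35.20 mm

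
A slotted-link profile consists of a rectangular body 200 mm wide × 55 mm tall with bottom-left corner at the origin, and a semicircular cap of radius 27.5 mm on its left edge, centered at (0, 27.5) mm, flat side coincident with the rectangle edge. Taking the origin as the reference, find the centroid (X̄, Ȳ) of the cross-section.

X̄ = 89.12 mm, Ȳ = 27.50 mm

rectangular body: A = 200 × 55 = 11000.00, centroid at (100.00, 27.50).
semicircular end: A = ½π·27.5² = 1187.91, centroid at (-11.67, 27.50).
ΣA = 12187.91 mm²
ΣAX̄ = (11000.00)(100.00) + (1187.91)(-11.67) = 1086135.42 mm³
ΣAȲ = (11000.00)(27.50) + (1187.91)(27.50) = 335167.65 mm³
X̄ = 1086135.42 / 12187.91 = 89.12 mm
Ȳ = 335167.65 / 12187.91 = 27.50 mm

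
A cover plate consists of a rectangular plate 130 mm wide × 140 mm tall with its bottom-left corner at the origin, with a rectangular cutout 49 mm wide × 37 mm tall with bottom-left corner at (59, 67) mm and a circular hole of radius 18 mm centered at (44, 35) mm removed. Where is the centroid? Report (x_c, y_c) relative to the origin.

x_c = 64.21 mm, y_c = 70.49 mm

plate: A = 130 × 140 = 18200.00, centroid at (65.00, 70.00).
hole 1: A = −(49 × 37) = -1813.00, centroid at (83.50, 85.50).
hole 2: A = −π·18² = -1017.88, centroid at (44.00, 35.00).
ΣA = 15369.12 mm², ΣAx_c = 986827.96 mm³, ΣAy_c = 1083362.84 mm³.
x_c = 986827.96/15369.12 = 64.21 mm; y_c = 1083362.84/15369.12 = 70.49 mm.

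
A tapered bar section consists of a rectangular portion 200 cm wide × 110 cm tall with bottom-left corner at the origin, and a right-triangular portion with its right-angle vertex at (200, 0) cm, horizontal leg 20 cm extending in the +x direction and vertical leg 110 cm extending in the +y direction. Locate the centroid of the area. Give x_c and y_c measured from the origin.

x_c = 105.08 cm, y_c = 54.13 cm

rectangular portion: A = 200 × 110 = 22000.00, centroid at (100.00, 55.00).
triangular portion: A = ½·20·110 = 1100.00, centroid at (206.67, 36.67).
ΣA = 23100.00 cm², ΣAx_c = 2427333.33 cm³, ΣAy_c = 1250333.33 cm³.
x_c = 2427333.33/23100.00 = 105.08 cm; y_c = 1250333.33/23100.00 = 54.13 cm.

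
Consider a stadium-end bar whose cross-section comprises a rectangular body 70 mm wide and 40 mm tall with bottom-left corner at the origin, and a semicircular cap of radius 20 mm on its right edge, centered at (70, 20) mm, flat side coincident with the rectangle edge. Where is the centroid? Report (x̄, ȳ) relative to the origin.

x̄ = 42.97 mm, ȳ = 20.00 mm

Part | A | x̄ᵢ | ȳᵢ | A·x̄ᵢ | A·ȳᵢ
rectangular body | 2800.00 | 35.00 | 20.00 | 98000.00 | 56000.00
semicircular end | 628.32 | 78.49 | 20.00 | 49315.63 | 12566.37
Σ | 3428.32 |  |  | 147315.63 | 68566.37
x̄ = 147315.63 / 3428.32 = 42.97 mm
ȳ = 68566.37 / 3428.32 = 20.00 mm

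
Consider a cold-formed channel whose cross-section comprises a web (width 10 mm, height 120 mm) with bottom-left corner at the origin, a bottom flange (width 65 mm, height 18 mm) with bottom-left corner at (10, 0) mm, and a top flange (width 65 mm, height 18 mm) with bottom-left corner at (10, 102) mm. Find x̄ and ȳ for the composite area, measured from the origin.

web: A = 10 × 120 = 1200.00, centroid at (5.00, 60.00).
bottom flange: A = 65 × 18 = 1170.00, centroid at (42.50, 9.00).
top flange: A = 65 × 18 = 1170.00, centroid at (42.50, 111.00).
ΣA = 3540.00 mm², ΣAx̄ = 105450.00 mm³, ΣAȳ = 212400.00 mm³.
x̄ = 105450.00/3540.00 = 29.79 mm; ȳ = 212400.00/3540.00 = 60.00 mm.

x̄ = 29.79 mm, ȳ = 60.00 mm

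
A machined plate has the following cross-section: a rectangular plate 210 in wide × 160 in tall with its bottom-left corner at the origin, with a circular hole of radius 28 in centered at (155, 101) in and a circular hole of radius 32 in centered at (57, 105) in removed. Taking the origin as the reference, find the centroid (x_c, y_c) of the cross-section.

plate: A = 210 × 160 = 33600.00, centroid at (105.00, 80.00).
hole 1: A = −π·28² = -2463.01, centroid at (155.00, 101.00).
hole 2: A = −π·32² = -3216.99, centroid at (57.00, 105.00).
ΣA = 27920.00 in²
ΣAx_c = (33600.00)(105.00) + (-2463.01)(155.00) + (-3216.99)(57.00) = 2962865.18 in³
ΣAy_c = (33600.00)(80.00) + (-2463.01)(101.00) + (-3216.99)(105.00) = 2101452.09 in³
x_c = 2962865.18 / 27920.00 = 106.12 in
y_c = 2101452.09 / 27920.00 = 75.27 in

x_c = 106.12 in, y_c = 75.27 in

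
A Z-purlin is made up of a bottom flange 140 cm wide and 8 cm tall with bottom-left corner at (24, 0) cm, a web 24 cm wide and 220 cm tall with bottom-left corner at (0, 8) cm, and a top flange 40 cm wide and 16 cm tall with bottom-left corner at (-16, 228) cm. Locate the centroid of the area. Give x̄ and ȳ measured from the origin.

bottom flange: A = 140 × 8 = 1120.00, centroid at (94.00, 4.00).
web: A = 24 × 220 = 5280.00, centroid at (12.00, 118.00).
top flange: A = 40 × 16 = 640.00, centroid at (4.00, 236.00).
ΣA = 7040.00 cm²
ΣAx̄ = (1120.00)(94.00) + (5280.00)(12.00) + (640.00)(4.00) = 171200.00 cm³
ΣAȳ = (1120.00)(4.00) + (5280.00)(118.00) + (640.00)(236.00) = 778560.00 cm³
x̄ = 171200.00 / 7040.00 = 24.32 cm
ȳ = 778560.00 / 7040.00 = 110.59 cm

x̄ = 24.32 cm, ȳ = 110.59 cm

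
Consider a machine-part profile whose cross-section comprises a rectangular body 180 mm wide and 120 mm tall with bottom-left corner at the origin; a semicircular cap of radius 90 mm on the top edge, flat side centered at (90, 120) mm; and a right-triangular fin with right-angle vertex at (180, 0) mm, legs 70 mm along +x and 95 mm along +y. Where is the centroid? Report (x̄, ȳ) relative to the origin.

x̄ = 100.01 mm, ȳ = 90.68 mm

rectangular body: A = 180 × 120 = 21600.00, centroid at (90.00, 60.00).
semicircular top: A = ½π·90² = 12723.45, centroid at (90.00, 158.20).
triangular fin: A = ½·70·95 = 3325.00, centroid at (203.33, 31.67).
ΣA = 37648.45 mm², ΣAx̄ = 3765193.86 mm³, ΣAȳ = 3414105.70 mm³.
x̄ = 3765193.86/37648.45 = 100.01 mm; ȳ = 3414105.70/37648.45 = 90.68 mm.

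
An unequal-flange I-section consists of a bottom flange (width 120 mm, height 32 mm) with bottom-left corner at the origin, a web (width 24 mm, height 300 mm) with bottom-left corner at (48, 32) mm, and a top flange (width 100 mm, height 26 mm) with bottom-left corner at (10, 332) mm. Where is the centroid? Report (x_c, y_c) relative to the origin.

x_c = 60.00 mm, y_c = 166.34 mm

bottom flange: A = 120 × 32 = 3840.00, centroid at (60.00, 16.00).
web: A = 24 × 300 = 7200.00, centroid at (60.00, 182.00).
top flange: A = 100 × 26 = 2600.00, centroid at (60.00, 345.00).
ΣA = 13640.00 mm²
ΣAx_c = (3840.00)(60.00) + (7200.00)(60.00) + (2600.00)(60.00) = 818400.00 mm³
ΣAy_c = (3840.00)(16.00) + (7200.00)(182.00) + (2600.00)(345.00) = 2268840.00 mm³
x_c = 818400.00 / 13640.00 = 60.00 mm
y_c = 2268840.00 / 13640.00 = 166.34 mm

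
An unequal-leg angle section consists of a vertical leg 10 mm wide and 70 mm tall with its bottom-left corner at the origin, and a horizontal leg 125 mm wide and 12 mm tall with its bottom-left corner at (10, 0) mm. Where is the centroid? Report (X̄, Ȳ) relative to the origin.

vertical leg: A = 10 × 70 = 700.00, centroid at (5.00, 35.00).
horizontal leg: A = 125 × 12 = 1500.00, centroid at (72.50, 6.00).
ΣA = 2200.00 mm²
ΣAX̄ = (700.00)(5.00) + (1500.00)(72.50) = 112250.00 mm³
ΣAȲ = (700.00)(35.00) + (1500.00)(6.00) = 33500.00 mm³
X̄ = 112250.00 / 2200.00 = 51.02 mm
Ȳ = 33500.00 / 2200.00 = 15.23 mm

X̄ = 51.02 mm, Ȳ = 15.23 mm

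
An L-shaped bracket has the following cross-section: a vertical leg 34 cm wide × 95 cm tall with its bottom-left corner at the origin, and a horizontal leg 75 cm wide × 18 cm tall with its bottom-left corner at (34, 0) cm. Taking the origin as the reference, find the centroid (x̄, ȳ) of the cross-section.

x̄ = 33.06 cm, ȳ = 36.15 cm

vertical leg: A = 34 × 95 = 3230.00, centroid at (17.00, 47.50).
horizontal leg: A = 75 × 18 = 1350.00, centroid at (71.50, 9.00).
ΣA = 4580.00 cm²
ΣAx̄ = (3230.00)(17.00) + (1350.00)(71.50) = 151435.00 cm³
ΣAȳ = (3230.00)(47.50) + (1350.00)(9.00) = 165575.00 cm³
x̄ = 151435.00 / 4580.00 = 33.06 cm
ȳ = 165575.00 / 4580.00 = 36.15 cm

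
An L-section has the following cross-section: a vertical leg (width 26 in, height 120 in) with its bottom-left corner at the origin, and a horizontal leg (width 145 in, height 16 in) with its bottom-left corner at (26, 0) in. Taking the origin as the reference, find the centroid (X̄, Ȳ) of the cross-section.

vertical leg: A = 26 × 120 = 3120.00, centroid at (13.00, 60.00).
horizontal leg: A = 145 × 16 = 2320.00, centroid at (98.50, 8.00).
ΣA = 5440.00 in²
ΣAX̄ = (3120.00)(13.00) + (2320.00)(98.50) = 269080.00 in³
ΣAȲ = (3120.00)(60.00) + (2320.00)(8.00) = 205760.00 in³
X̄ = 269080.00 / 5440.00 = 49.46 in
Ȳ = 205760.00 / 5440.00 = 37.82 in

X̄ = 49.46 in, Ȳ = 37.82 in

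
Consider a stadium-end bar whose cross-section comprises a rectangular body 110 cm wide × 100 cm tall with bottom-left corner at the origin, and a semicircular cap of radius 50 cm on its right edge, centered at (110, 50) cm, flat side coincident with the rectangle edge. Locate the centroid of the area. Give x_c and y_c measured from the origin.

x_c = 75.05 cm, y_c = 50.00 cm

Part | A | x̄ᵢ | ȳᵢ | A·x̄ᵢ | A·ȳᵢ
rectangular body | 11000.00 | 55.00 | 50.00 | 605000.00 | 550000.00
semicircular end | 3926.99 | 131.22 | 50.00 | 515302.32 | 196349.54
Σ | 14926.99 |  |  | 1120302.32 | 746349.54
x_c = 1120302.32 / 14926.99 = 75.05 cm
y_c = 746349.54 / 14926.99 = 50.00 cm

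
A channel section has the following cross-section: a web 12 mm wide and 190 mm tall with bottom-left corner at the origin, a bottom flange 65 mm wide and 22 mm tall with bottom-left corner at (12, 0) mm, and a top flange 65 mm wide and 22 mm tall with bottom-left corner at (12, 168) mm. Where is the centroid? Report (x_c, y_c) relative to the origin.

web: A = 12 × 190 = 2280.00, centroid at (6.00, 95.00).
bottom flange: A = 65 × 22 = 1430.00, centroid at (44.50, 11.00).
top flange: A = 65 × 22 = 1430.00, centroid at (44.50, 179.00).
ΣA = 5140.00 mm², ΣAx_c = 140950.00 mm³, ΣAy_c = 488300.00 mm³.
x_c = 140950.00/5140.00 = 27.42 mm; y_c = 488300.00/5140.00 = 95.00 mm.

x_c = 27.42 mm, y_c = 95.00 mm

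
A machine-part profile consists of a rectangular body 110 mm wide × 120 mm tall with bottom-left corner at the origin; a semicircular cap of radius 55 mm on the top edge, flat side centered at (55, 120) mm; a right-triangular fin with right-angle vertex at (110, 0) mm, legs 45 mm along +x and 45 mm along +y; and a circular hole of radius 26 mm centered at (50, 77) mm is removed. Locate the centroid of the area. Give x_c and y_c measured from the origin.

x_c = 59.84 mm, y_c = 78.67 mm

rectangular body: A = 110 × 120 = 13200.00, centroid at (55.00, 60.00).
semicircular top: A = ½π·55² = 4751.66, centroid at (55.00, 143.34).
triangular fin: A = ½·45·45 = 1012.50, centroid at (125.00, 15.00).
hole: A = −π·26² = -2123.72, centroid at (50.00, 77.00).
ΣA = 16840.44 mm²
ΣAx_c = (13200.00)(55.00) + (4751.66)(55.00) + (1012.50)(125.00) + (-2123.72)(50.00) = 1007717.91 mm³
ΣAy_c = (13200.00)(60.00) + (4751.66)(143.34) + (1012.50)(15.00) + (-2123.72)(77.00) = 1324777.05 mm³
x_c = 1007717.91 / 16840.44 = 59.84 mm
y_c = 1324777.05 / 16840.44 = 78.67 mm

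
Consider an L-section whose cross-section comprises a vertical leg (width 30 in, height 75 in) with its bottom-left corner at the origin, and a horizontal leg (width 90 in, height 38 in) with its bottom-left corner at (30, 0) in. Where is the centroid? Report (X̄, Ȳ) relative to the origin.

vertical leg: A = 30 × 75 = 2250.00, centroid at (15.00, 37.50).
horizontal leg: A = 90 × 38 = 3420.00, centroid at (75.00, 19.00).
ΣA = 5670.00 in², ΣAX̄ = 290250.00 in³, ΣAȲ = 149355.00 in³.
X̄ = 290250.00/5670.00 = 51.19 in; Ȳ = 149355.00/5670.00 = 26.34 in.

X̄ = 51.19 in, Ȳ = 26.34 in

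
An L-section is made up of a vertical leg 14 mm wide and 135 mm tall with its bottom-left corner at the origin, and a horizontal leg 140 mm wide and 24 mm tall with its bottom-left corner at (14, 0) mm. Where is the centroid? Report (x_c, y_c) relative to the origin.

vertical leg: A = 14 × 135 = 1890.00, centroid at (7.00, 67.50).
horizontal leg: A = 140 × 24 = 3360.00, centroid at (84.00, 12.00).
ΣA = 5250.00 mm²
ΣAx_c = (1890.00)(7.00) + (3360.00)(84.00) = 295470.00 mm³
ΣAy_c = (1890.00)(67.50) + (3360.00)(12.00) = 167895.00 mm³
x_c = 295470.00 / 5250.00 = 56.28 mm
y_c = 167895.00 / 5250.00 = 31.98 mm

x_c = 56.28 mm, y_c = 31.98 mm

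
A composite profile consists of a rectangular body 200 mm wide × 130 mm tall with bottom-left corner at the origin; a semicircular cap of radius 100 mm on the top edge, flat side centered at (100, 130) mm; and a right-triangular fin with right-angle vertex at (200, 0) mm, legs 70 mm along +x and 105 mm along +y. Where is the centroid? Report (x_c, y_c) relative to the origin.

rectangular body: A = 200 × 130 = 26000.00, centroid at (100.00, 65.00).
semicircular top: A = ½π·100² = 15707.96, centroid at (100.00, 172.44).
triangular fin: A = ½·70·105 = 3675.00, centroid at (223.33, 35.00).
ΣA = 45382.96 mm², ΣAx_c = 4991546.33 mm³, ΣAy_c = 4527326.89 mm³.
x_c = 4991546.33/45382.96 = 109.99 mm; y_c = 4527326.89/45382.96 = 99.76 mm.

x_c = 109.99 mm, y_c = 99.76 mm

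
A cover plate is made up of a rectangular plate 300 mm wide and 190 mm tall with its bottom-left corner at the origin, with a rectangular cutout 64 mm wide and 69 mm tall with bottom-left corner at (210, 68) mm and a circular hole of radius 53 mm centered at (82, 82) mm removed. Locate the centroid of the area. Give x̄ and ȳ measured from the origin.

x̄ = 154.43 mm, ȳ = 96.86 mm

Part | A | x̄ᵢ | ȳᵢ | A·x̄ᵢ | A·ȳᵢ
plate | 57000.00 | 150.00 | 95.00 | 8550000.00 | 5415000.00
hole 1 | -4416.00 | 242.00 | 102.50 | -1068672.00 | -452640.00
hole 2 | -8824.73 | 82.00 | 82.00 | -723628.17 | -723628.17
Σ | 43759.27 |  |  | 6757699.83 | 4238731.83
x̄ = 6757699.83 / 43759.27 = 154.43 mm
ȳ = 4238731.83 / 43759.27 = 96.86 mm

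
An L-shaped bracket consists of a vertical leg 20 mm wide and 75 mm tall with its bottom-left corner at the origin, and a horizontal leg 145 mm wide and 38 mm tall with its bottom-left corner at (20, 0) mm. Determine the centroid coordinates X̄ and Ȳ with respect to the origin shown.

X̄ = 74.85 mm, Ȳ = 22.96 mm

Part | A | x̄ᵢ | ȳᵢ | A·x̄ᵢ | A·ȳᵢ
vertical leg | 1500.00 | 10.00 | 37.50 | 15000.00 | 56250.00
horizontal leg | 5510.00 | 92.50 | 19.00 | 509675.00 | 104690.00
Σ | 7010.00 |  |  | 524675.00 | 160940.00
X̄ = 524675.00 / 7010.00 = 74.85 mm
Ȳ = 160940.00 / 7010.00 = 22.96 mm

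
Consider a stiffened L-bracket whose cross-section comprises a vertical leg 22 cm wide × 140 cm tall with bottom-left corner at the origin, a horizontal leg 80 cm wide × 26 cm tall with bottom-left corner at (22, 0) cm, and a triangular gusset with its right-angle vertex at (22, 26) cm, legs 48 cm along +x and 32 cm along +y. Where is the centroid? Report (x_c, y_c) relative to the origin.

x_c = 32.39 cm, y_c = 45.68 cm

vertical leg: A = 22 × 140 = 3080.00, centroid at (11.00, 70.00).
horizontal leg: A = 80 × 26 = 2080.00, centroid at (62.00, 13.00).
gusset: A = ½·48·32 = 768.00, centroid at (38.00, 36.67).
ΣA = 5928.00 cm²
ΣAx_c = (3080.00)(11.00) + (2080.00)(62.00) + (768.00)(38.00) = 192024.00 cm³
ΣAy_c = (3080.00)(70.00) + (2080.00)(13.00) + (768.00)(36.67) = 270800.00 cm³
x_c = 192024.00 / 5928.00 = 32.39 cm
y_c = 270800.00 / 5928.00 = 45.68 cm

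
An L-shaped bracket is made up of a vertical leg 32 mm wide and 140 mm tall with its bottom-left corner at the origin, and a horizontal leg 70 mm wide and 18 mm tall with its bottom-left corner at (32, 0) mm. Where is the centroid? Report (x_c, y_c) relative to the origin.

x_c = 27.20 mm, y_c = 56.61 mm

Part | A | x̄ᵢ | ȳᵢ | A·x̄ᵢ | A·ȳᵢ
vertical leg | 4480.00 | 16.00 | 70.00 | 71680.00 | 313600.00
horizontal leg | 1260.00 | 67.00 | 9.00 | 84420.00 | 11340.00
Σ | 5740.00 |  |  | 156100.00 | 324940.00
x_c = 156100.00 / 5740.00 = 27.20 mm
y_c = 324940.00 / 5740.00 = 56.61 mm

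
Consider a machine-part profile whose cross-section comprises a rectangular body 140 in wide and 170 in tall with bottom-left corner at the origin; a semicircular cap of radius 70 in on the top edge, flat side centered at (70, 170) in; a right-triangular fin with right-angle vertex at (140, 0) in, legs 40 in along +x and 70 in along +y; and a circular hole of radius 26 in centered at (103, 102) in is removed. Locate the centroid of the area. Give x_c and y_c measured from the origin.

x_c = 71.51 in, y_c = 109.71 in

rectangular body: A = 140 × 170 = 23800.00, centroid at (70.00, 85.00).
semicircular top: A = ½π·70² = 7696.90, centroid at (70.00, 199.71).
triangular fin: A = ½·40·70 = 1400.00, centroid at (153.33, 23.33).
hole: A = −π·26² = -2123.72, centroid at (103.00, 102.00).
ΣA = 30773.19 in², ΣAx_c = 2200706.99 in³, ΣAy_c = 3376187.58 in³.
x_c = 2200706.99/30773.19 = 71.51 in; y_c = 3376187.58/30773.19 = 109.71 in.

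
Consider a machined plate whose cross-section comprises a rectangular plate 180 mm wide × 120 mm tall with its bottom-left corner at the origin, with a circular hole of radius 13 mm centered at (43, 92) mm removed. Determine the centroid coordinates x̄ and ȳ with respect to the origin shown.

Part | A | x̄ᵢ | ȳᵢ | A·x̄ᵢ | A·ȳᵢ
plate | 21600.00 | 90.00 | 60.00 | 1944000.00 | 1296000.00
hole | -530.93 | 43.00 | 92.00 | -22829.95 | -48845.48
Σ | 21069.07 |  |  | 1921170.05 | 1247154.52
x̄ = 1921170.05 / 21069.07 = 91.18 mm
ȳ = 1247154.52 / 21069.07 = 59.19 mm

x̄ = 91.18 mm, ȳ = 59.19 mm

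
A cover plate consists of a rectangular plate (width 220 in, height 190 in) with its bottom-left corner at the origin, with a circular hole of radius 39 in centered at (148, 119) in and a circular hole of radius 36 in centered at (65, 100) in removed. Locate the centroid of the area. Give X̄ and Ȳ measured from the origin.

Part | A | x̄ᵢ | ȳᵢ | A·x̄ᵢ | A·ȳᵢ
plate | 41800.00 | 110.00 | 95.00 | 4598000.00 | 3971000.00
hole 1 | -4778.36 | 148.00 | 119.00 | -707197.64 | -568625.13
hole 2 | -4071.50 | 65.00 | 100.00 | -264647.77 | -407150.41
Σ | 32950.13 |  |  | 3626154.60 | 2995224.46
X̄ = 3626154.60 / 32950.13 = 110.05 in
Ȳ = 2995224.46 / 32950.13 = 90.90 in

X̄ = 110.05 in, Ȳ = 90.90 in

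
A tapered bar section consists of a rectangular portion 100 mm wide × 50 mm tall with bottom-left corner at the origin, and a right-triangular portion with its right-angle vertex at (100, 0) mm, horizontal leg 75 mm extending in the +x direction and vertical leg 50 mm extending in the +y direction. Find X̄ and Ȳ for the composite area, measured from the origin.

rectangular portion: A = 100 × 50 = 5000.00, centroid at (50.00, 25.00).
triangular portion: A = ½·75·50 = 1875.00, centroid at (125.00, 16.67).
ΣA = 6875.00 mm², ΣAX̄ = 484375.00 mm³, ΣAȲ = 156250.00 mm³.
X̄ = 484375.00/6875.00 = 70.45 mm; Ȳ = 156250.00/6875.00 = 22.73 mm.

X̄ = 70.45 mm, Ȳ = 22.73 mm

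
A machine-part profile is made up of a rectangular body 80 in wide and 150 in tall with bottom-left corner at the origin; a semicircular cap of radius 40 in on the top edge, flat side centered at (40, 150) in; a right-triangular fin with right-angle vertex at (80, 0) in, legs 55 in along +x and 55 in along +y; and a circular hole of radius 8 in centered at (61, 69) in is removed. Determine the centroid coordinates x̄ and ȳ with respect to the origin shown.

x̄ = 45.31 in, ȳ = 84.27 in

Part | A | x̄ᵢ | ȳᵢ | A·x̄ᵢ | A·ȳᵢ
rectangular body | 12000.00 | 40.00 | 75.00 | 480000.00 | 900000.00
semicircular top | 2513.27 | 40.00 | 166.98 | 100530.96 | 419657.79
triangular fin | 1512.50 | 98.33 | 18.33 | 148729.17 | 27729.17
hole | -201.06 | 61.00 | 69.00 | -12264.78 | -13873.27
Σ | 15824.71 |  |  | 716995.35 | 1333513.68
x̄ = 716995.35 / 15824.71 = 45.31 in
ȳ = 1333513.68 / 15824.71 = 84.27 in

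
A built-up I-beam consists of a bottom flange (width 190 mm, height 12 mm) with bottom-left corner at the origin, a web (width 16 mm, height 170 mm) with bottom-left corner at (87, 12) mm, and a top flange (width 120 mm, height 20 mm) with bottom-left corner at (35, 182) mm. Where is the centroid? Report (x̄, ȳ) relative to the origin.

bottom flange: A = 190 × 12 = 2280.00, centroid at (95.00, 6.00).
web: A = 16 × 170 = 2720.00, centroid at (95.00, 97.00).
top flange: A = 120 × 20 = 2400.00, centroid at (95.00, 192.00).
ΣA = 7400.00 mm²
ΣAx̄ = (2280.00)(95.00) + (2720.00)(95.00) + (2400.00)(95.00) = 703000.00 mm³
ΣAȳ = (2280.00)(6.00) + (2720.00)(97.00) + (2400.00)(192.00) = 738320.00 mm³
x̄ = 703000.00 / 7400.00 = 95.00 mm
ȳ = 738320.00 / 7400.00 = 99.77 mm

x̄ = 95.00 mm, ȳ = 99.77 mm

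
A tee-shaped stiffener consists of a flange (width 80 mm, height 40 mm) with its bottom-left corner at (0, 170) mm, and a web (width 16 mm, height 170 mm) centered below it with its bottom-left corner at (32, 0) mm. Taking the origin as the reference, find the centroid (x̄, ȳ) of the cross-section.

web: A = 16 × 170 = 2720.00, centroid at (40.00, 85.00).
flange: A = 80 × 40 = 3200.00, centroid at (40.00, 190.00).
ΣA = 5920.00 mm²
ΣAx̄ = (2720.00)(40.00) + (3200.00)(40.00) = 236800.00 mm³
ΣAȳ = (2720.00)(85.00) + (3200.00)(190.00) = 839200.00 mm³
x̄ = 236800.00 / 5920.00 = 40.00 mm
ȳ = 839200.00 / 5920.00 = 141.76 mm

x̄ = 40.00 mm, ȳ = 141.76 mm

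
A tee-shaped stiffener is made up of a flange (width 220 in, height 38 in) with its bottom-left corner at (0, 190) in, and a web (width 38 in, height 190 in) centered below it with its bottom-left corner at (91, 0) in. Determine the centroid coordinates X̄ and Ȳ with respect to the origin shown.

X̄ = 110.00 in, Ȳ = 156.17 in

web: A = 38 × 190 = 7220.00, centroid at (110.00, 95.00).
flange: A = 220 × 38 = 8360.00, centroid at (110.00, 209.00).
ΣA = 15580.00 in², ΣAX̄ = 1713800.00 in³, ΣAȲ = 2433140.00 in³.
X̄ = 1713800.00/15580.00 = 110.00 in; Ȳ = 2433140.00/15580.00 = 156.17 in.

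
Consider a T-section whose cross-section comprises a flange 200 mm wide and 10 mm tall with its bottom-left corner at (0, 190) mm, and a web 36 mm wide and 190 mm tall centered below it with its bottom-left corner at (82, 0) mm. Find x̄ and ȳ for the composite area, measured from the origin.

x̄ = 100.00 mm, ȳ = 117.62 mm

Part | A | x̄ᵢ | ȳᵢ | A·x̄ᵢ | A·ȳᵢ
web | 6840.00 | 100.00 | 95.00 | 684000.00 | 649800.00
flange | 2000.00 | 100.00 | 195.00 | 200000.00 | 390000.00
Σ | 8840.00 |  |  | 884000.00 | 1039800.00
x̄ = 884000.00 / 8840.00 = 100.00 mm
ȳ = 1039800.00 / 8840.00 = 117.62 mm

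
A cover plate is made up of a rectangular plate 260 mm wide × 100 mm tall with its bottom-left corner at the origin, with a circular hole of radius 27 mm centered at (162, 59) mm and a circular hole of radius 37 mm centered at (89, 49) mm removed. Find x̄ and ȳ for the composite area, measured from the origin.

plate: A = 260 × 100 = 26000.00, centroid at (130.00, 50.00).
hole 1: A = −π·27² = -2290.22, centroid at (162.00, 59.00).
hole 2: A = −π·37² = -4300.84, centroid at (89.00, 49.00).
ΣA = 19408.94 mm², ΣAx̄ = 2626209.40 mm³, ΣAȳ = 954135.78 mm³.
x̄ = 2626209.40/19408.94 = 135.31 mm; ȳ = 954135.78/19408.94 = 49.16 mm.

x̄ = 135.31 mm, ȳ = 49.16 mm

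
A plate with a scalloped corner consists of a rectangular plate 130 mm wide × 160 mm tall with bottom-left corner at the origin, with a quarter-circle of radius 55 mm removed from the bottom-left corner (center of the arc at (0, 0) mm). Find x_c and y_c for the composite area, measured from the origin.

x_c = 70.37 mm, y_c = 87.31 mm

plate: A = 130 × 160 = 20800.00, centroid at (65.00, 80.00).
removed quarter-circle: A = −¼π·55² = -2375.83, centroid at (23.34, 23.34).
ΣA = 18424.17 mm²
ΣAx_c = (20800.00)(65.00) + (-2375.83)(23.34) = 1296541.67 mm³
ΣAy_c = (20800.00)(80.00) + (-2375.83)(23.34) = 1608541.67 mm³
x_c = 1296541.67 / 18424.17 = 70.37 mm
y_c = 1608541.67 / 18424.17 = 87.31 mm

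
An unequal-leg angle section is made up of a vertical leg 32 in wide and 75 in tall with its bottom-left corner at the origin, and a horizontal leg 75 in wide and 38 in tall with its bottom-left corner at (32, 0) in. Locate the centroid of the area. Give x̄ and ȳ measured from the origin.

Part | A | x̄ᵢ | ȳᵢ | A·x̄ᵢ | A·ȳᵢ
vertical leg | 2400.00 | 16.00 | 37.50 | 38400.00 | 90000.00
horizontal leg | 2850.00 | 69.50 | 19.00 | 198075.00 | 54150.00
Σ | 5250.00 |  |  | 236475.00 | 144150.00
x̄ = 236475.00 / 5250.00 = 45.04 in
ȳ = 144150.00 / 5250.00 = 27.46 in

x̄ = 45.04 in, ȳ = 27.46 in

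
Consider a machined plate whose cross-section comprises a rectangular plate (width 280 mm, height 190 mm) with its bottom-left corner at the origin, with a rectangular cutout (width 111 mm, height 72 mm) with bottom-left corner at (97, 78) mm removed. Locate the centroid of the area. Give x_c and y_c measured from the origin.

x_c = 137.79 mm, y_c = 91.64 mm

plate: A = 280 × 190 = 53200.00, centroid at (140.00, 95.00).
hole: A = −(111 × 72) = -7992.00, centroid at (152.50, 114.00).
ΣA = 45208.00 mm², ΣAx_c = 6229220.00 mm³, ΣAy_c = 4142912.00 mm³.
x_c = 6229220.00/45208.00 = 137.79 mm; y_c = 4142912.00/45208.00 = 91.64 mm.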